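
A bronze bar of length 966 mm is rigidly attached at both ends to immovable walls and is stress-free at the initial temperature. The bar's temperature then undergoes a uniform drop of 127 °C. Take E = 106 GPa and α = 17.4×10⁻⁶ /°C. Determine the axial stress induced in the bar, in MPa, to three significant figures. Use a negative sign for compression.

Free thermal expansion αLΔT = 17.4e-6 · 966 · -127 = -2.135 mm.
The walls impose strain ε = −(-2.135)/966 = 2.2098e-03; σ = Eε = 106000 · 2.2098e-03 = 234.2 MPa.

234 MPa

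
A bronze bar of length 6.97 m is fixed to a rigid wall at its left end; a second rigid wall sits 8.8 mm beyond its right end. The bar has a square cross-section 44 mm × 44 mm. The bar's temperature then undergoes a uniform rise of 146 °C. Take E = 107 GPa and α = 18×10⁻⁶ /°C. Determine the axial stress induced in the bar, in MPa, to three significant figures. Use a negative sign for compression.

-146 MPa

Free thermal expansion αLΔT = 18e-6 · 6970 · 146 = 18.32 mm.
The walls engage after the gap closes; constrained expansion = 18.32 − 8.8 = 9.517 mm.
The walls impose strain ε = −(9.517)/6970 = -1.3654e-03; σ = Eε = 107000 · -1.3654e-03 = -146.1 MPa.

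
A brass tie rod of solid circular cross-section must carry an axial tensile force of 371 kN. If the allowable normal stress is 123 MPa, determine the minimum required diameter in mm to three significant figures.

Required area A ≥ P/σ_allow = 371000/123 = 3016 mm².
For a solid circular section, d ≥ √(4A/π) = 61.97 mm.

62.0 mm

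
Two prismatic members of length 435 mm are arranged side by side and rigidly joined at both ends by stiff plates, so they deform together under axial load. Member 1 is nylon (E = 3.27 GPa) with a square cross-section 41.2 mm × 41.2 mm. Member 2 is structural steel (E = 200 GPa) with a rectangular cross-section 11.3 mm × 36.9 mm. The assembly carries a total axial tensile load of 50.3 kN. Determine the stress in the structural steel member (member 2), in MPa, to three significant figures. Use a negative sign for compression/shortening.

113 MPa

A_1 = 1697 mm².
A_2 = 417 mm².
Equal strain + equilibrium ⇒ each member carries load in proportion to AE: A₁E₁ = 5551000 N, A₂E₂ = 83390000 N, ΣAE = 88940000 N.
σ₂ = P·E₂/ΣAE = 50300·200000/88940000 = 113.1 MPa.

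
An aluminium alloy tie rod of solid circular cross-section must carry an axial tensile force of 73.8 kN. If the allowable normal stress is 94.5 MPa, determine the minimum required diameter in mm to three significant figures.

Required area A ≥ P/σ_allow = 73800/94.5 = 781 mm².
For a solid circular section, d ≥ √(4A/π) = 31.53 mm.

31.5 mm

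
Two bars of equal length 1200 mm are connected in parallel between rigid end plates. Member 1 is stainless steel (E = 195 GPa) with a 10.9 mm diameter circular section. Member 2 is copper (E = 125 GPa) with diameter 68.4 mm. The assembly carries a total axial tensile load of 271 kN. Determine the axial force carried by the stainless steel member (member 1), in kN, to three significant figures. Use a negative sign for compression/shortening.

A_1 = 93.31 mm².
A_2 = 3675 mm².
Equal strain + equilibrium ⇒ each member carries load in proportion to AE: A₁E₁ = 18200000 N, A₂E₂ = 459300000 N, ΣAE = 477500000 N.
F₁ = P·A₁E₁/ΣAE = 271000·18200000/477500000 = 10330 N.

10.3 kN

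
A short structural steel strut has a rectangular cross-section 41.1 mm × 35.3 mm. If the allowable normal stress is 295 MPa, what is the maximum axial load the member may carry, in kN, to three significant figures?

A = 1451 mm².
P_max = σ_allow · A = 295 · 1451 = 428000 N = 428 kN.

428 kN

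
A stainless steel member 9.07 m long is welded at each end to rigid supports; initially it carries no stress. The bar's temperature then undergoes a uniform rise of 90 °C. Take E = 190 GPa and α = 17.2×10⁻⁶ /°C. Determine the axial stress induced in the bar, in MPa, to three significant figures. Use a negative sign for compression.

-294 MPa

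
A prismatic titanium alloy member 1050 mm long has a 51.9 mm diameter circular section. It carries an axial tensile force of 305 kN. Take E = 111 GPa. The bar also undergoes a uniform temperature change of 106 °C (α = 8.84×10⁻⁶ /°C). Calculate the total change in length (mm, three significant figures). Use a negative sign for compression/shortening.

2.35 mm

A = 2116 mm².
δ_mech = NL/(AE) = 305000·1050/(2116·111000) = 1.364 mm.
δ_thermal = αLΔT = 8.84e-6·1050·106 = 0.9839 mm.
δ = δ_mech + δ_thermal = 2.348 mm.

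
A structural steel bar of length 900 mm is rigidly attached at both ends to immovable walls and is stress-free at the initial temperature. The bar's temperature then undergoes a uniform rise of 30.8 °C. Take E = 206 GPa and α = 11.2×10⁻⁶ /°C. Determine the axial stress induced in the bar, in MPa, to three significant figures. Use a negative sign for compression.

Free thermal expansion αLΔT = 11.2e-6 · 900 · 30.8 = 0.3105 mm.
The walls impose strain ε = −(0.3105)/900 = -3.4496e-04; σ = Eε = 206000 · -3.4496e-04 = -71.06 MPa.

-71.1 MPa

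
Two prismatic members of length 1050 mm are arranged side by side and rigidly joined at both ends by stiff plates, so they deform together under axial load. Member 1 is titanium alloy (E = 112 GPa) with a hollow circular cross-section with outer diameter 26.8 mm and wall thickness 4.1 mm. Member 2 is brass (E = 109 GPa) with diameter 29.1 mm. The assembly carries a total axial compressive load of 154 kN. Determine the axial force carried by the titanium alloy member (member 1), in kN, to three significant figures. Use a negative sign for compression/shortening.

A_1 = 292.4 mm².
A_2 = 665.1 mm².
Equal strain + equilibrium ⇒ each member carries load in proportion to AE: A₁E₁ = 32750000 N, A₂E₂ = 72490000 N, ΣAE = 105200000 N.
F₁ = P·A₁E₁/ΣAE = -154000·32750000/105200000 = -47920 N.

-47.9 kN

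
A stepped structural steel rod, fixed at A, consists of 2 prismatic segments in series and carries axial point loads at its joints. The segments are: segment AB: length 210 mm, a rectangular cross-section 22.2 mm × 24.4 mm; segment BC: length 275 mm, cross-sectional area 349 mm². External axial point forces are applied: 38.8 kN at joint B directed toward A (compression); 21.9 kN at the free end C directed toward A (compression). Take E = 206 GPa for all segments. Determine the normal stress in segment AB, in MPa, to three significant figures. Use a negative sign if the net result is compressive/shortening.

-112 MPa

Internal axial forces (sectioning from the free end, tension +): N_BC = -21.9 kN, N_AB = -60.7 kN.
A_AB = 541.7 mm².
σ_AB = N_AB/A_AB = -60700/541.7 = -112.1 MPa.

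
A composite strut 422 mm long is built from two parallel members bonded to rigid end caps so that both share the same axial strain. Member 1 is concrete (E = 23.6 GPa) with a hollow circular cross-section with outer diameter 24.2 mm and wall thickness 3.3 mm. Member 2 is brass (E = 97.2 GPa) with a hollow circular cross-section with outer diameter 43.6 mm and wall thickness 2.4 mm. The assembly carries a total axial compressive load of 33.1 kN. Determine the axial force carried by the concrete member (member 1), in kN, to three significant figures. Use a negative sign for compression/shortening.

-4.79 kN

A_1 = 216.7 mm².
A_2 = 310.6 mm².
Equal strain + equilibrium ⇒ each member carries load in proportion to AE: A₁E₁ = 5114000 N, A₂E₂ = 30190000 N, ΣAE = 35310000 N.
F₁ = P·A₁E₁/ΣAE = -33100·5114000/35310000 = -4794 N.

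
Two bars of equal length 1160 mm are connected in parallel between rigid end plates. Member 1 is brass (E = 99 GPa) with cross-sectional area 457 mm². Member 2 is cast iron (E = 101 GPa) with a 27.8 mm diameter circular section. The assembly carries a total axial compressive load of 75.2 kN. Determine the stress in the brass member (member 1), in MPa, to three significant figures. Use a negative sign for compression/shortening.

-69.9 MPa

A_2 = 607 mm².
Equal strain + equilibrium ⇒ each member carries load in proportion to AE: A₁E₁ = 45240000 N, A₂E₂ = 61310000 N, ΣAE = 106500000 N.
σ₁ = P·E₁/ΣAE = -75200·99000/106500000 = -69.87 MPa.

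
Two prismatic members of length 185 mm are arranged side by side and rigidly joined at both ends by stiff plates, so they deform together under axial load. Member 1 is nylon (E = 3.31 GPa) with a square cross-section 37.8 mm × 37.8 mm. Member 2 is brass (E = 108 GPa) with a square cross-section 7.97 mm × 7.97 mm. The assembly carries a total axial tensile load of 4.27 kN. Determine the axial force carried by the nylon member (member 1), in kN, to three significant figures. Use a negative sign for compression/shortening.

A_1 = 1429 mm².
A_2 = 63.52 mm².
Equal strain + equilibrium ⇒ each member carries load in proportion to AE: A₁E₁ = 4729000 N, A₂E₂ = 6860000 N, ΣAE = 11590000 N.
F₁ = P·A₁E₁/ΣAE = 4270·4729000/11590000 = 1742 N.

1.74 kN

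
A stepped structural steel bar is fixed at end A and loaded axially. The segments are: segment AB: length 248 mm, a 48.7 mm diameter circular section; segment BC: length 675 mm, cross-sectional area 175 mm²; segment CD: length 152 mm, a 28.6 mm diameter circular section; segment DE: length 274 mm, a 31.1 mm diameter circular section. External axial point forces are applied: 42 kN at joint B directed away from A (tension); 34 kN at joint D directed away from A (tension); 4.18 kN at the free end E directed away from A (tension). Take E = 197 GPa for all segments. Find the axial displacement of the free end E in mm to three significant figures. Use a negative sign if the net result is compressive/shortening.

Internal axial forces (sectioning from the free end, tension +): N_DE = 4.18 kN, N_CD = 38.18 kN, N_BC = 38.18 kN, N_AB = 80.18 kN.
A_AB = 1863 mm².
A_CD = 642.4 mm².
A_DE = 759.6 mm².
δ_AB = 80180·248/(1863·197000) = 0.05419 mm
δ_BC = 38180·675/(175·197000) = 0.7475 mm
δ_CD = 38180·152/(642.4·197000) = 0.04586 mm
δ_DE = 4180·274/(759.6·197000) = 0.007653 mm
δ = Σδ_i = 0.8552 mm.

0.855 mm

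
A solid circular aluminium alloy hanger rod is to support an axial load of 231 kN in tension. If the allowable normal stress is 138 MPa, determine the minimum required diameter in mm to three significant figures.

Required area A ≥ P/σ_allow = 231000/138 = 1674 mm².
For a solid circular section, d ≥ √(4A/π) = 46.17 mm.

46.2 mm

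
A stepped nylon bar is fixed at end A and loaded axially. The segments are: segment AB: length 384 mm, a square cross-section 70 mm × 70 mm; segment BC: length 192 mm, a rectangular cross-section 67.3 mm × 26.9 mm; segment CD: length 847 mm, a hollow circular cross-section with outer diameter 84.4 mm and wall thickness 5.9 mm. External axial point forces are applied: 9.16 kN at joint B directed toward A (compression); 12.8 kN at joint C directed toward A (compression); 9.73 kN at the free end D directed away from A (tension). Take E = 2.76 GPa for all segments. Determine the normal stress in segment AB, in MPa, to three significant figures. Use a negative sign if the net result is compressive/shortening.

Internal axial forces (sectioning from the free end, tension +): N_CD = 9.73 kN, N_BC = -3.07 kN, N_AB = -12.23 kN.
A_AB = 4900 mm².
σ_AB = N_AB/A_AB = -12230/4900 = -2.496 MPa.

-2.50 MPa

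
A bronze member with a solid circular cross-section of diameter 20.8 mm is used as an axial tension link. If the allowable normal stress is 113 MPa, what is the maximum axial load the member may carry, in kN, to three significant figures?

A = 339.8 mm².
P_max = σ_allow · A = 113 · 339.8 = 38400 N = 38.4 kN.

38.4 kN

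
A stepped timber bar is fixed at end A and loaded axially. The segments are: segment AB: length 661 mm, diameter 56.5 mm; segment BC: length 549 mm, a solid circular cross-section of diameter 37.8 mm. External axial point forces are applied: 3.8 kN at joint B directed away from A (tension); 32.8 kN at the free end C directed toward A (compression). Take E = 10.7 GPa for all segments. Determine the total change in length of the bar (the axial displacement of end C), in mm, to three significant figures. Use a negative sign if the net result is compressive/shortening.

-2.21 mm

Internal axial forces (sectioning from the free end, tension +): N_BC = -32.8 kN, N_AB = -29 kN.
A_AB = 2507 mm².
A_BC = 1122 mm².
δ_AB = -29000·661/(2507·10700) = -0.7145 mm
δ_BC = -32800·549/(1122·10700) = -1.5 mm
δ = Σδ_i = -2.214 mm.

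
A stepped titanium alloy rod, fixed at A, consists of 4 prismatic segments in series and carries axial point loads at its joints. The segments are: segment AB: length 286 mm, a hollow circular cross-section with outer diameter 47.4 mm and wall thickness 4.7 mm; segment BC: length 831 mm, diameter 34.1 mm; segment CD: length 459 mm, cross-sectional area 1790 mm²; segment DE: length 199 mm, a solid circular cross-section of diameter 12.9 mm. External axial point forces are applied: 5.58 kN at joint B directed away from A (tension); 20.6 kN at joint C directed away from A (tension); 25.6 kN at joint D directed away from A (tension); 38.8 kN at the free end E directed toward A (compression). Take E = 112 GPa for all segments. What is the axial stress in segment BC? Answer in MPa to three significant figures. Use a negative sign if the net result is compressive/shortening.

Internal axial forces (sectioning from the free end, tension +): N_DE = -38.8 kN, N_CD = -13.2 kN, N_BC = 7.4 kN, N_AB = 12.98 kN.
A_BC = 913.3 mm².
σ_BC = N_BC/A_BC = 7400/913.3 = 8.103 MPa.

8.10 MPa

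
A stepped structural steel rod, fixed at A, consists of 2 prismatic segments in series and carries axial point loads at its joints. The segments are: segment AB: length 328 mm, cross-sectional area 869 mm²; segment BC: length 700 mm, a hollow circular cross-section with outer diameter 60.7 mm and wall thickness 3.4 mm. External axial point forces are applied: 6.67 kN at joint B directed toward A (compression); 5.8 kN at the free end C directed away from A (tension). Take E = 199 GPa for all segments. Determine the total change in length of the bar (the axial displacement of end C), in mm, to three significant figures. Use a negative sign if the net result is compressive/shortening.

0.0317 mm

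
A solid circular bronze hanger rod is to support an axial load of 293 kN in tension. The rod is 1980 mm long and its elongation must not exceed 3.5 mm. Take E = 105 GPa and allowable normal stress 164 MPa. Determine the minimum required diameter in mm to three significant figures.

Required area A ≥ P/σ_allow = 293000/164 = 1787 mm².
For a solid circular section, d ≥ √(4A/π) = 47.69 mm.
Elongation limit: A ≥ PL/(Eδ_allow) = 293000·1980/(105000·3.5) = 1579 mm² ⇒ d ≥ 44.83 mm.
The stress limit governs.

47.7 mm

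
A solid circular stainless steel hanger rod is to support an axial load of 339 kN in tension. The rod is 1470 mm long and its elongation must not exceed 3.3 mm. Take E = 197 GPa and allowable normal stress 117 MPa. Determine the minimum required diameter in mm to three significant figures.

60.7 mm

Required area A ≥ P/σ_allow = 339000/117 = 2897 mm².
For a solid circular section, d ≥ √(4A/π) = 60.74 mm.
Elongation limit: A ≥ PL/(Eδ_allow) = 339000·1470/(197000·3.3) = 766.5 mm² ⇒ d ≥ 31.24 mm.
The stress limit governs.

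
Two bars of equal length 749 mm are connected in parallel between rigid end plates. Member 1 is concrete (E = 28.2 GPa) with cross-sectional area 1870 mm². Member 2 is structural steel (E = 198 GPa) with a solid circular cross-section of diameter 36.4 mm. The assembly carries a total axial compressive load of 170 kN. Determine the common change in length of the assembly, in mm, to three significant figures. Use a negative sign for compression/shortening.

-0.492 mm

A_2 = 1041 mm².
Equal strain + equilibrium ⇒ each member carries load in proportion to AE: A₁E₁ = 52730000 N, A₂E₂ = 206000000 N, ΣAE = 258800000 N.
δ = PL/ΣAE = -170000·749/258800000 = -0.492 mm.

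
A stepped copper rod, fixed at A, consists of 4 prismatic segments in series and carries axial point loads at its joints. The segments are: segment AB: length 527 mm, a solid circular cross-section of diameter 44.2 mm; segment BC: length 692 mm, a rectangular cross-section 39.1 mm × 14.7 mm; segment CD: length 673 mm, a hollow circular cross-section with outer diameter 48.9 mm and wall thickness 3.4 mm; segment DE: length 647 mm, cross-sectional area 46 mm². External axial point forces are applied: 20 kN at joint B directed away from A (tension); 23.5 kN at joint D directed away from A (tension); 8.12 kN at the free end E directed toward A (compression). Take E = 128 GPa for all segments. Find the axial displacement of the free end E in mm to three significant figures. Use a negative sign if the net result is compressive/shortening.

Internal axial forces (sectioning from the free end, tension +): N_DE = -8.12 kN, N_CD = 15.38 kN, N_BC = 15.38 kN, N_AB = 35.38 kN.
A_AB = 1534 mm².
A_BC = 574.8 mm².
A_CD = 486 mm².
δ_AB = 35380·527/(1534·128000) = 0.09493 mm
δ_BC = 15380·692/(574.8·128000) = 0.1447 mm
δ_CD = 15380·673/(486·128000) = 0.1664 mm
δ_DE = -8120·647/(46·128000) = -0.8923 mm
δ = Σδ_i = -0.4863 mm.

-0.486 mm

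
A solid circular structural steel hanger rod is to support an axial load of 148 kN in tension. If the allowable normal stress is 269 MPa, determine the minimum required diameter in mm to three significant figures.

Required area A ≥ P/σ_allow = 148000/269 = 550.2 mm².
For a solid circular section, d ≥ √(4A/π) = 26.47 mm.

26.5 mm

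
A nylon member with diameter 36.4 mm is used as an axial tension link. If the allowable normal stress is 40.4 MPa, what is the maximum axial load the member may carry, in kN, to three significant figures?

42.0 kN

A = 1041 mm².
P_max = σ_allow · A = 40.4 · 1041 = 42040 N = 42.04 kN.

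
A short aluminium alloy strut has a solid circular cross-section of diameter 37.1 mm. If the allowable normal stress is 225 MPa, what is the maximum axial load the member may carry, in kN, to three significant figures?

A = 1081 mm².
P_max = σ_allow · A = 225 · 1081 = 243200 N = 243.2 kN.

243 kN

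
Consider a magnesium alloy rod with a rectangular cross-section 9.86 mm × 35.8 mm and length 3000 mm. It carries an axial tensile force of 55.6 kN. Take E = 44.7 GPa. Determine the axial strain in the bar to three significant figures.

A = 353 mm².
σ = N/A = 157.5 MPa; ε = σ/E = 157.5/44700 = 3.524e-03.

0.00352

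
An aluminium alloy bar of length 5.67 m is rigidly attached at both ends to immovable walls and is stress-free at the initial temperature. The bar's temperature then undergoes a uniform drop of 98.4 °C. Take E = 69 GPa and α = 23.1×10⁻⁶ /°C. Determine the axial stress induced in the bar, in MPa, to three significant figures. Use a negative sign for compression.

Free thermal expansion αLΔT = 23.1e-6 · 5670 · -98.4 = -12.89 mm.
The walls impose strain ε = −(-12.89)/5670 = 2.2730e-03; σ = Eε = 69000 · 2.2730e-03 = 156.8 MPa.

157 MPa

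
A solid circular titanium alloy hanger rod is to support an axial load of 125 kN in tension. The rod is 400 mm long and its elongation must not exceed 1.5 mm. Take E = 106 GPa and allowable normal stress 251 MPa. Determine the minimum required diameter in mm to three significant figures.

25.2 mm

Required area A ≥ P/σ_allow = 125000/251 = 498 mm².
For a solid circular section, d ≥ √(4A/π) = 25.18 mm.
Elongation limit: A ≥ PL/(Eδ_allow) = 125000·400/(106000·1.5) = 314.5 mm² ⇒ d ≥ 20.01 mm.
The stress limit governs.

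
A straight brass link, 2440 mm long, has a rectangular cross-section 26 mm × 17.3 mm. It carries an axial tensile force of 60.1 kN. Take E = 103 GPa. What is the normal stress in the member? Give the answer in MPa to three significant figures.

134 MPa

A = 449.8 mm².
σ = N/A = 60100/449.8 = 133.6 MPa.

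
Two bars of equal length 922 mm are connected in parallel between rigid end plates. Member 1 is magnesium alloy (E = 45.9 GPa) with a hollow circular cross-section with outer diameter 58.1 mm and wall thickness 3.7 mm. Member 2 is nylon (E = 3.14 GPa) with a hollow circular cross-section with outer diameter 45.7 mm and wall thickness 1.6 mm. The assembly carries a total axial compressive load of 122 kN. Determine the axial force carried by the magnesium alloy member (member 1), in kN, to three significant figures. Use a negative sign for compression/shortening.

A_1 = 632.3 mm².
A_2 = 221.7 mm².
Equal strain + equilibrium ⇒ each member carries load in proportion to AE: A₁E₁ = 29020000 N, A₂E₂ = 696000 N, ΣAE = 29720000 N.
F₁ = P·A₁E₁/ΣAE = -122000·29020000/29720000 = -119100 N.

-119 kN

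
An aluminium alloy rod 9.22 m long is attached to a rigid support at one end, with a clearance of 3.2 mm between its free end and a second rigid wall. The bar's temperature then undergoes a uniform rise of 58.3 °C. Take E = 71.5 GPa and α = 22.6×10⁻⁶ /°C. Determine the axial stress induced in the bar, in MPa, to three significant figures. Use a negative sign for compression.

Free thermal expansion αLΔT = 22.6e-6 · 9220 · 58.3 = 12.15 mm.
The walls engage after the gap closes; constrained expansion = 12.15 − 3.2 = 8.948 mm.
The walls impose strain ε = −(8.948)/9220 = -9.7051e-04; σ = Eε = 71500 · -9.7051e-04 = -69.39 MPa.

-69.4 MPa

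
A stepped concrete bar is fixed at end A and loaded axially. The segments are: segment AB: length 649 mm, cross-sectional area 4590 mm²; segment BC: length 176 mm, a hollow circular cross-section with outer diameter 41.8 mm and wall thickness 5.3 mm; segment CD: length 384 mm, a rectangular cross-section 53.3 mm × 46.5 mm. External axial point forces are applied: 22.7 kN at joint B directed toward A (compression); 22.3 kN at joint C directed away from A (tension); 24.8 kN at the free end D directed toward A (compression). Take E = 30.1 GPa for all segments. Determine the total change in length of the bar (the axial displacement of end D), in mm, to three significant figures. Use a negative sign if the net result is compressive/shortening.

Internal axial forces (sectioning from the free end, tension +): N_CD = -24.8 kN, N_BC = -2.5 kN, N_AB = -25.2 kN.
A_BC = 607.7 mm².
A_CD = 2478 mm².
δ_AB = -25200·649/(4590·30100) = -0.1184 mm
δ_BC = -2500·176/(607.7·30100) = -0.02405 mm
δ_CD = -24800·384/(2478·30100) = -0.1277 mm
δ = Σδ_i = -0.2701 mm.

-0.270 mm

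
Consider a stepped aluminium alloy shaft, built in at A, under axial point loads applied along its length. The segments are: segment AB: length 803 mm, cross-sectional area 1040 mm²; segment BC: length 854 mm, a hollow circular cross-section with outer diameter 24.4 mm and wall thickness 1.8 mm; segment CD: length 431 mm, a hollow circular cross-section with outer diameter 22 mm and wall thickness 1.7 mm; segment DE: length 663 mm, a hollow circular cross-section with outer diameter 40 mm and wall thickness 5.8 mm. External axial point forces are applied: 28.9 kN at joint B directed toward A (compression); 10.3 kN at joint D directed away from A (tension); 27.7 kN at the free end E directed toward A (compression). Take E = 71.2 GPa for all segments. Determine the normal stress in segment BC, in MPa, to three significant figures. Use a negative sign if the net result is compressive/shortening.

-136 MPa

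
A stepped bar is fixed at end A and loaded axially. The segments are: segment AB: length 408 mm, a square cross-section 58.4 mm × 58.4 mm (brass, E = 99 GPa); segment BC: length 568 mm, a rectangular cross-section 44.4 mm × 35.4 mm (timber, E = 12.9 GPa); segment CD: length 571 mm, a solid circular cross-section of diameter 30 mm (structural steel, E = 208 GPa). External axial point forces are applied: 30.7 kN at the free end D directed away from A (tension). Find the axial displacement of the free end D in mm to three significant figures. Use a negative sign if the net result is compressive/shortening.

1.02 mm

Internal axial forces (sectioning from the free end, tension +): N_CD = 30.7 kN, N_BC = 30.7 kN, N_AB = 30.7 kN.
A_AB = 3411 mm².
A_BC = 1572 mm².
A_CD = 706.9 mm².
δ_AB = 30700·408/(3411·99000) = 0.0371 mm
δ_BC = 30700·568/(1572·12900) = 0.86 mm
δ_CD = 30700·571/(706.9·208000) = 0.1192 mm
δ = Σδ_i = 1.016 mm.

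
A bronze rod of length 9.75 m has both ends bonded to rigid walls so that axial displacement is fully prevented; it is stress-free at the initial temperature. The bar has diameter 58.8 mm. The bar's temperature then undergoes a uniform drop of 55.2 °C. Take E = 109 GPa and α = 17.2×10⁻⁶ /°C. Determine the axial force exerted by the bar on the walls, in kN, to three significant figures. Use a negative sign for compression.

281 kN

Free thermal expansion αLΔT = 17.2e-6 · 9750 · -55.2 = -9.257 mm.
The walls impose strain ε = −(-9.257)/9750 = 9.4944e-04; σ = Eε = 109000 · 9.4944e-04 = 103.5 MPa.
Wall reaction R = σ·A = 103.5·2715 = 281000 N = 281 kN.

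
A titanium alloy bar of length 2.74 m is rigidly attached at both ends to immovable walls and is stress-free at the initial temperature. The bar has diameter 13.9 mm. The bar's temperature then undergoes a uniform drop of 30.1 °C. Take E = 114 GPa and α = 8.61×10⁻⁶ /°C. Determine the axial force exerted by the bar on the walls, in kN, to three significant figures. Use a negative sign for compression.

4.48 kN

Free thermal expansion αLΔT = 8.61e-6 · 2740 · -30.1 = -0.7101 mm.
The walls impose strain ε = −(-0.7101)/2740 = 2.5916e-04; σ = Eε = 114000 · 2.5916e-04 = 29.54 MPa.
Wall reaction R = σ·A = 29.54·151.7 = 4483 N = 4.483 kN.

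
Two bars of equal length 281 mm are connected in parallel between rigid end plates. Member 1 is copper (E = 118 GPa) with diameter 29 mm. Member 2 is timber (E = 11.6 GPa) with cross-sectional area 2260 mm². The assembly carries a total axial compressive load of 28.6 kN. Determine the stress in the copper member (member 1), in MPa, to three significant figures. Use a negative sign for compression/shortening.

-32.4 MPa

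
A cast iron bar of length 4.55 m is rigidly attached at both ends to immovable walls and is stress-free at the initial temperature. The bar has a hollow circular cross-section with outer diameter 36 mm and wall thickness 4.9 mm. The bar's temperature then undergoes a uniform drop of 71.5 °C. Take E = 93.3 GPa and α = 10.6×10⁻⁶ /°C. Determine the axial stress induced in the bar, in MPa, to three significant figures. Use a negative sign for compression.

Free thermal expansion αLΔT = 10.6e-6 · 4550 · -71.5 = -3.448 mm.
The walls impose strain ε = −(-3.448)/4550 = 7.5790e-04; σ = Eε = 93300 · 7.5790e-04 = 70.71 MPa.

70.7 MPa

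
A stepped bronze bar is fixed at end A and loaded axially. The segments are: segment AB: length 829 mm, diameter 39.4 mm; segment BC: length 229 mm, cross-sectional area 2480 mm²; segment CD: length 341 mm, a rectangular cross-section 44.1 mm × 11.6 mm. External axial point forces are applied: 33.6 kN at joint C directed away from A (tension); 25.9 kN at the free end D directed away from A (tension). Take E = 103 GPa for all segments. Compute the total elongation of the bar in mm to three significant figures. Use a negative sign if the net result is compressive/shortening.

0.614 mm

Internal axial forces (sectioning from the free end, tension +): N_CD = 25.9 kN, N_BC = 59.5 kN, N_AB = 59.5 kN.
A_AB = 1219 mm².
A_CD = 511.6 mm².
δ_AB = 59500·829/(1219·103000) = 0.3928 mm
δ_BC = 59500·229/(2480·103000) = 0.05334 mm
δ_CD = 25900·341/(511.6·103000) = 0.1676 mm
δ = Σδ_i = 0.6137 mm.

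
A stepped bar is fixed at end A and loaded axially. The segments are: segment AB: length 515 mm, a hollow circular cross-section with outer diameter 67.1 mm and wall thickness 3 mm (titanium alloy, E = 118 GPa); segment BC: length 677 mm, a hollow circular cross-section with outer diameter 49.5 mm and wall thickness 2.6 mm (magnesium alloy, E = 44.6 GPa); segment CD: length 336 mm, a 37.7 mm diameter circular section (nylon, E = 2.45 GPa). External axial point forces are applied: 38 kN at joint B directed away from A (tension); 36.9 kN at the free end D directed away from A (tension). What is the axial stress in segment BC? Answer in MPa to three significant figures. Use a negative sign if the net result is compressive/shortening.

Internal axial forces (sectioning from the free end, tension +): N_CD = 36.9 kN, N_BC = 36.9 kN, N_AB = 74.9 kN.
A_BC = 383.1 mm².
σ_BC = N_BC/A_BC = 36900/383.1 = 96.32 MPa.

96.3 MPa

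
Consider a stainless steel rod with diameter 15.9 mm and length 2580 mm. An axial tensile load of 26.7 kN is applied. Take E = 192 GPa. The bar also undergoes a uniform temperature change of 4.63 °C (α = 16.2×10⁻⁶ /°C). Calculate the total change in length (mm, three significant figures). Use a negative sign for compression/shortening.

A = 198.6 mm².
δ_mech = NL/(AE) = 26700·2580/(198.6·192000) = 1.807 mm.
δ_thermal = αLΔT = 16.2e-6·2580·4.63 = 0.1935 mm.
δ = δ_mech + δ_thermal = 2 mm.

2.00 mm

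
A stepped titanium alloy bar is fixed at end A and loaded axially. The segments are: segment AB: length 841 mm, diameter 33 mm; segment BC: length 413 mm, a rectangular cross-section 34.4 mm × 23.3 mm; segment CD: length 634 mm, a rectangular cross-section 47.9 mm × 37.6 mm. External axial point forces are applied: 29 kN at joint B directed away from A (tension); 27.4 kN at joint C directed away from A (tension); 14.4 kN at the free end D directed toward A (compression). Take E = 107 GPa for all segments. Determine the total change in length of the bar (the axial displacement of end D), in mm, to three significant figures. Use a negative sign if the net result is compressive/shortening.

Internal axial forces (sectioning from the free end, tension +): N_CD = -14.4 kN, N_BC = 13 kN, N_AB = 42 kN.
A_AB = 855.3 mm².
A_BC = 801.5 mm².
A_CD = 1801 mm².
δ_AB = 42000·841/(855.3·107000) = 0.386 mm
δ_BC = 13000·413/(801.5·107000) = 0.0626 mm
δ_CD = -14400·634/(1801·107000) = -0.04737 mm
δ = Σδ_i = 0.4012 mm.

0.401 mm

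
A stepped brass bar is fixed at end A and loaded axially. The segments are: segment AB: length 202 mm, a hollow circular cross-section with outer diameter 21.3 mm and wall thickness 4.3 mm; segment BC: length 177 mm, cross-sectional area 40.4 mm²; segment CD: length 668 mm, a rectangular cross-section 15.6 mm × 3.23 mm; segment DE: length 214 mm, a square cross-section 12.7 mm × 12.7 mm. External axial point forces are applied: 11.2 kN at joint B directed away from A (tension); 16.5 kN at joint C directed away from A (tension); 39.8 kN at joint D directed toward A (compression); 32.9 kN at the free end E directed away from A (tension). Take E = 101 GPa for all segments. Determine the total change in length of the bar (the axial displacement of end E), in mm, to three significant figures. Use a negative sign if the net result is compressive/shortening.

Internal axial forces (sectioning from the free end, tension +): N_DE = 32.9 kN, N_CD = -6.9 kN, N_BC = 9.6 kN, N_AB = 20.8 kN.
A_AB = 229.7 mm².
A_CD = 50.39 mm².
A_DE = 161.3 mm².
δ_AB = 20800·202/(229.7·101000) = 0.1811 mm
δ_BC = 9600·177/(40.4·101000) = 0.4164 mm
δ_CD = -6900·668/(50.39·101000) = -0.9057 mm
δ_DE = 32900·214/(161.3·101000) = 0.4322 mm
δ = Σδ_i = 0.1241 mm.

0.124 mm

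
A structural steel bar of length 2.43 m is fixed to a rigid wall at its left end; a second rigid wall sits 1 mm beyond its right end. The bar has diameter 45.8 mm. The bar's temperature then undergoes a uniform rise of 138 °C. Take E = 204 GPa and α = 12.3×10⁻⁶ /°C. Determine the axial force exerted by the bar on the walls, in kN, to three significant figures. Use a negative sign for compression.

-432 kN

Free thermal expansion αLΔT = 12.3e-6 · 2430 · 138 = 4.125 mm.
The walls engage after the gap closes; constrained expansion = 4.125 − 1 = 3.125 mm.
The walls impose strain ε = −(3.125)/2430 = -1.2859e-03; σ = Eε = 204000 · -1.2859e-03 = -262.3 MPa.
Wall reaction R = σ·A = -262.3·1647 = -432200 N = -432.2 kN.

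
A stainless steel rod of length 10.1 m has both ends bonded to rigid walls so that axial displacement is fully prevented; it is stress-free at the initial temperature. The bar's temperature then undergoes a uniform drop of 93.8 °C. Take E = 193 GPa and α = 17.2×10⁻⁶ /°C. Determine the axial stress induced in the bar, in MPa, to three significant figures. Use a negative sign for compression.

311 MPa

Free thermal expansion αLΔT = 17.2e-6 · 10100 · -93.8 = -16.29 mm.
The walls impose strain ε = −(-16.29)/10100 = 1.6134e-03; σ = Eε = 193000 · 1.6134e-03 = 311.4 MPa.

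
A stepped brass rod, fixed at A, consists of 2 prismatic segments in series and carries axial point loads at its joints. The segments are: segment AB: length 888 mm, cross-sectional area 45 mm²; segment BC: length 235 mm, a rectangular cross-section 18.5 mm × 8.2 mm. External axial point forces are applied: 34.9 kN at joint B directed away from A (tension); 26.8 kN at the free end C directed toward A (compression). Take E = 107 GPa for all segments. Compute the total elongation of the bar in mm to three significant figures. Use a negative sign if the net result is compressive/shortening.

1.11 mm

Internal axial forces (sectioning from the free end, tension +): N_BC = -26.8 kN, N_AB = 8.1 kN.
A_BC = 151.7 mm².
δ_AB = 8100·888/(45·107000) = 1.494 mm
δ_BC = -26800·235/(151.7·107000) = -0.388 mm
δ = Σδ_i = 1.106 mm.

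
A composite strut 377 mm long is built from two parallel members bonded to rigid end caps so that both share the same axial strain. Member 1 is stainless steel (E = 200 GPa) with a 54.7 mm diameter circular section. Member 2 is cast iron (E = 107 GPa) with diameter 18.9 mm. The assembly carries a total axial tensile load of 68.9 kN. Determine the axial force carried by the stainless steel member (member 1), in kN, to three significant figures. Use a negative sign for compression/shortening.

64.8 kN

A_1 = 2350 mm².
A_2 = 280.6 mm².
Equal strain + equilibrium ⇒ each member carries load in proportion to AE: A₁E₁ = 470000000 N, A₂E₂ = 30020000 N, ΣAE = 500000000 N.
F₁ = P·A₁E₁/ΣAE = 68900·470000000/500000000 = 64760 N.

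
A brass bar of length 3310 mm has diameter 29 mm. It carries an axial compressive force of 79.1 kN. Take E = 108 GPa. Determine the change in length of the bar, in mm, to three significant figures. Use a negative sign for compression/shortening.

A = 660.5 mm².
δ_mech = NL/(AE) = -79100·3310/(660.5·108000) = -3.67 mm.

-3.67 mm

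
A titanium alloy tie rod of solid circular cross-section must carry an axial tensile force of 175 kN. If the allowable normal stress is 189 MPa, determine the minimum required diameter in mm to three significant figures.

Required area A ≥ P/σ_allow = 175000/189 = 925.9 mm².
For a solid circular section, d ≥ √(4A/π) = 34.34 mm.

34.3 mm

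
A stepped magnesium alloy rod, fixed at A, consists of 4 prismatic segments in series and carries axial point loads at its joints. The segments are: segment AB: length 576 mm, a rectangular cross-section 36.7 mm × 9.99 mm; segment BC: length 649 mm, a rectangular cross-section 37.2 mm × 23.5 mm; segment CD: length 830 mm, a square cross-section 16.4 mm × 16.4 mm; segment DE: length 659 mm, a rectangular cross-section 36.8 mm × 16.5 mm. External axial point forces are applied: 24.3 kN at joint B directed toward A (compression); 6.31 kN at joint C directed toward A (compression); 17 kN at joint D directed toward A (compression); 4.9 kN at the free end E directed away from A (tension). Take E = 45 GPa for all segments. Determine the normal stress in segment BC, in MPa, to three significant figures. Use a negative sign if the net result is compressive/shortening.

-21.1 MPa

Internal axial forces (sectioning from the free end, tension +): N_DE = 4.9 kN, N_CD = -12.1 kN, N_BC = -18.41 kN, N_AB = -42.71 kN.
A_BC = 874.2 mm².
σ_BC = N_BC/A_BC = -18410/874.2 = -21.06 MPa.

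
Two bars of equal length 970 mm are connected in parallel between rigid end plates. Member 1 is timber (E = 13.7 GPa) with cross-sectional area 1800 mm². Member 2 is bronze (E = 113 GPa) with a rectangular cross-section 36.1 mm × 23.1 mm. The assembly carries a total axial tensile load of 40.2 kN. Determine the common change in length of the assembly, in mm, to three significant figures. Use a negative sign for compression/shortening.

A_2 = 833.9 mm².
Equal strain + equilibrium ⇒ each member carries load in proportion to AE: A₁E₁ = 24660000 N, A₂E₂ = 94230000 N, ΣAE = 118900000 N.
δ = PL/ΣAE = 40200·970/118900000 = 0.328 mm.

0.328 mm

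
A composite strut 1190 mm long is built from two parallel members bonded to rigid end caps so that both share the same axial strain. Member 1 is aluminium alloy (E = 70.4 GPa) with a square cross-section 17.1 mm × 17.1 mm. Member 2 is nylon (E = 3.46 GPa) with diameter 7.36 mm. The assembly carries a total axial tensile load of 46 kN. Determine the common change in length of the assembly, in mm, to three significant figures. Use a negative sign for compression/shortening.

A_1 = 292.4 mm².
A_2 = 42.54 mm².
Equal strain + equilibrium ⇒ each member carries load in proportion to AE: A₁E₁ = 20590000 N, A₂E₂ = 147200 N, ΣAE = 20730000 N.
δ = PL/ΣAE = 46000·1190/20730000 = 2.64 mm.

2.64 mm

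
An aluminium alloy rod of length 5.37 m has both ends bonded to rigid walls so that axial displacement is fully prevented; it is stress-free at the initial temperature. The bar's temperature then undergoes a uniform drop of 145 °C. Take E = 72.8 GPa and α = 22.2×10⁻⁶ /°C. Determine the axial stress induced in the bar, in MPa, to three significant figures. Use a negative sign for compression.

Free thermal expansion αLΔT = 22.2e-6 · 5370 · -145 = -17.29 mm.
The walls impose strain ε = −(-17.29)/5370 = 3.2190e-03; σ = Eε = 72800 · 3.2190e-03 = 234.3 MPa.

234 MPa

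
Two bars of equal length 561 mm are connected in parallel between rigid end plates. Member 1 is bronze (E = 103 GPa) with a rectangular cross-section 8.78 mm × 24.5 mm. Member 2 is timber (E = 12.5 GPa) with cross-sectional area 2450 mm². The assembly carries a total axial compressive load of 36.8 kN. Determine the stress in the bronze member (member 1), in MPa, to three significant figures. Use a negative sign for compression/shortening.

A_1 = 215.1 mm².
Equal strain + equilibrium ⇒ each member carries load in proportion to AE: A₁E₁ = 22160000 N, A₂E₂ = 30620000 N, ΣAE = 52780000 N.
σ₁ = P·E₁/ΣAE = -36800·103000/52780000 = -71.81 MPa.

-71.8 MPa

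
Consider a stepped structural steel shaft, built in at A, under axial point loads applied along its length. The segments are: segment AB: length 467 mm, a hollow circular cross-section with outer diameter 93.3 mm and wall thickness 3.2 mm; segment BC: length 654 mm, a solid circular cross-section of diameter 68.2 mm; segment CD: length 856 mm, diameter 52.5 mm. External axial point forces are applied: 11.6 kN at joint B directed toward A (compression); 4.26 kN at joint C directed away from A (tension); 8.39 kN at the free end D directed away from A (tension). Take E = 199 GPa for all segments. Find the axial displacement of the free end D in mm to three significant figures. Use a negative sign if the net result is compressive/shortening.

0.0308 mm

Internal axial forces (sectioning from the free end, tension +): N_CD = 8.39 kN, N_BC = 12.65 kN, N_AB = 1.05 kN.
A_AB = 905.8 mm².
A_BC = 3653 mm².
A_CD = 2165 mm².
δ_AB = 1050·467/(905.8·199000) = 0.00272 mm
δ_BC = 12650·654/(3653·199000) = 0.01138 mm
δ_CD = 8390·856/(2165·199000) = 0.01667 mm
δ = Σδ_i = 0.03077 mm.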